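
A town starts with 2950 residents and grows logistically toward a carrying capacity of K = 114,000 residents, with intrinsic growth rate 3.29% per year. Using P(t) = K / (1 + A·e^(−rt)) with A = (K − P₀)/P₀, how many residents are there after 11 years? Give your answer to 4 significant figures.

A = (114000 − 2950)/2950 = 37.64407
P(11) = 114000 / (1 + 37.64407·e^(−0.0329·11)) = 114000 / (1 + 37.64407·0.696352)
= 114000 / 27.21352 ≈ 4189.09

≈ 4,189 residents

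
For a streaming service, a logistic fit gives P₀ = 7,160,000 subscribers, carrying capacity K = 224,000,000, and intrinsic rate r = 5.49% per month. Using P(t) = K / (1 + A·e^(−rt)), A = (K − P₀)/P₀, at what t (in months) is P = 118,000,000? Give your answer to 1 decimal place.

A = (224000000 − 7160000)/7160000 = 30.28492
118000000 = 224000000/(1 + 30.28492·e^(−0.0549t)) → 1 + 30.28492·e^(−0.0549t) = 1.89831
e^(−0.0549t) = 0.029662 → t = ln(33.7134)/0.0549 = 3.5179/0.0549

t ≈ 64.1 months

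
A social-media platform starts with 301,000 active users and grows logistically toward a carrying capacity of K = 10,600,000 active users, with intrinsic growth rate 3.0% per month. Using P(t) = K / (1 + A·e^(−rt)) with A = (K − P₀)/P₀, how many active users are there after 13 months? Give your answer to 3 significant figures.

A = (10600000 − 301000)/301000 = 34.21595
P(13) = 10600000 / (1 + 34.21595·e^(−0.03·13)) = 10600000 / (1 + 34.21595·0.677057)
= 10600000 / 24.16614 ≈ 438630.21

≈ 439,000 active users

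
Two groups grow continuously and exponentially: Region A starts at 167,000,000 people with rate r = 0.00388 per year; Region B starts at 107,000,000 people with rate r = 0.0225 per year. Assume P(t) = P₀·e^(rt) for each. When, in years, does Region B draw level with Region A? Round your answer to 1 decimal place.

167000000·e^(0.00388t) = 107000000·e^(0.0225t)
167000000/107000000 = e^((0.0225 − 0.00388)t) → ln(1.56075) = 0.01862·t
t = 0.44516 / 0.01862

t ≈ 23.9 years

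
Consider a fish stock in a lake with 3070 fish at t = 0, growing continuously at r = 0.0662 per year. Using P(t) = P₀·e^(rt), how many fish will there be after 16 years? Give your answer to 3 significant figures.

≈ 8,850 fish

P(16) = 3070 · e^(0.0662·16) = 3070 · e^(1.0592)
= 3070 · 2.88406 ≈ 8854.07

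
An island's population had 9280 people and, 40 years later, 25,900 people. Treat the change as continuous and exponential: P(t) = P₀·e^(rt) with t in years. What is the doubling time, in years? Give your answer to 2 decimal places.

doubling time ≈ 27.01 years

r = ln(25900/9280) / 40 = ln(2.79095) / 40 ≈ 0.02566 per year
doubling time = ln 2 / |r| = 0.69315 / 0.02566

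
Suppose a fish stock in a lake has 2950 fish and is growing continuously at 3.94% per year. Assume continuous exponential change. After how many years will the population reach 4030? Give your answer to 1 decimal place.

t ≈ 7.9 years

4030 = 2950 · e^(0.0394·t)
t = ln(4030/2950) / 0.0394 = ln(1.3661) / 0.0394 = 0.31196 / 0.0394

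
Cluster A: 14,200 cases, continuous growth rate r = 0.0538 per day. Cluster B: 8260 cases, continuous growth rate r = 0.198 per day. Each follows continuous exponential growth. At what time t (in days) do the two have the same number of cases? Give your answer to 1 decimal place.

14200·e^(0.0538t) = 8260·e^(0.198t)
14200/8260 = e^((0.198 − 0.0538)t) → ln(1.71913) = 0.1442·t
t = 0.54182 / 0.1442

t ≈ 3.8 days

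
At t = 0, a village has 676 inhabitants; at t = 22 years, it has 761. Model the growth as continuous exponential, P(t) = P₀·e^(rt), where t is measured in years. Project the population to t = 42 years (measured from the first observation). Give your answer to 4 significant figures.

r = ln(761/676) / 22 ≈ 0.005384 per year
P(42) = 676 · e^(0.005384·42) = 676 · 1.25372 ≈ 847.51

≈ 847.5 inhabitants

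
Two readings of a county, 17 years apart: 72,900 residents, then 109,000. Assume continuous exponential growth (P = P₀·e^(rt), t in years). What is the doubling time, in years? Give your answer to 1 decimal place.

doubling time ≈ 29.3 years

r = ln(109000/72900) / 17 = ln(1.4952) / 17 ≈ 0.023662 per year
doubling time = ln 2 / |r| = 0.69315 / 0.023662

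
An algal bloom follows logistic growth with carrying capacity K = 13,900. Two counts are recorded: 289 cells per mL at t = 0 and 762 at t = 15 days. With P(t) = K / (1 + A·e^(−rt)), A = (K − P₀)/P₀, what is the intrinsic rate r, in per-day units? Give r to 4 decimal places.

r ≈ 0.0670 per day

A = (13900 − 289)/289 = 47.09689
762 = 13900/(1 + 47.09689·e^(−r·15)) → e^(−15r) = (18.24147 − 1)/47.09689 = 0.366085
r = −ln(0.366085)/15 = 1.00489/15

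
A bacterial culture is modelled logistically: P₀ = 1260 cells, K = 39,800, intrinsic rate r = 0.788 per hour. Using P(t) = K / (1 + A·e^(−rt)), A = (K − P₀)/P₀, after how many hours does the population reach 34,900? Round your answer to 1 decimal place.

A = (39800 − 1260)/1260 = 30.5873
34900 = 39800/(1 + 30.5873·e^(−0.788t)) → 1 + 30.5873·e^(−0.788t) = 1.1404
e^(−0.788t) = 0.00459 → t = ln(217.85649)/0.788 = 5.38384/0.788

t ≈ 6.8 hours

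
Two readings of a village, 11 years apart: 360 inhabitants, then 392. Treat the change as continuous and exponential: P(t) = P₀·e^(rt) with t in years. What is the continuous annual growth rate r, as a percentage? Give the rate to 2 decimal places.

r ≈ 0.77% per year

392 = 360 · e^(r·11)
e^(11r) = 392/360 = 1.08889
r = ln(1.08889) / 11 = 0.08516 / 11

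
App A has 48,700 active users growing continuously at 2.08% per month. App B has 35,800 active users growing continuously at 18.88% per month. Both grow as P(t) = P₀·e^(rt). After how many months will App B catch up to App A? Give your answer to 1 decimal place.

t ≈ 1.8 months

48700·e^(0.0208t) = 35800·e^(0.1888t)
48700/35800 = e^((0.1888 − 0.0208)t) → ln(1.36034) = 0.168·t
t = 0.30773 / 0.168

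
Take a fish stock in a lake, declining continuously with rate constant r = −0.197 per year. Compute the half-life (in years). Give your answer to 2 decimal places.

half-life ≈ 3.52 years

half-life = ln(2) / |r| = 0.69315 / 0.197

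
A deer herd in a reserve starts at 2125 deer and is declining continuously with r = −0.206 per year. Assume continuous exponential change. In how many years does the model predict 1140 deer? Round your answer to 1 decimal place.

1140 = 2125 · e^(-0.206·t)
t = ln(1140/2125) / -0.206 = ln(0.53647) / -0.206 = -0.62274 / -0.206

t ≈ 3.0 years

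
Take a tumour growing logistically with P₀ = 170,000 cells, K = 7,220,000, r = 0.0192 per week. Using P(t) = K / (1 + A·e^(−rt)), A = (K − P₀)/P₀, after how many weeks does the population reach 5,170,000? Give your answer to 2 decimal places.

t ≈ 242.19 weeks

A = (7220000 − 170000)/170000 = 41.47059
5170000 = 7220000/(1 + 41.47059·e^(−0.0192t)) → 1 + 41.47059·e^(−0.0192t) = 1.39652
e^(−0.0192t) = 0.009561 → t = ln(104.5868)/0.0192 = 4.65002/0.0192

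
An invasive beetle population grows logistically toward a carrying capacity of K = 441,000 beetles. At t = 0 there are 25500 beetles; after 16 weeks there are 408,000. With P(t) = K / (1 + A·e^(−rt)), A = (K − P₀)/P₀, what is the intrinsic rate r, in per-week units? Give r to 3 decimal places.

A = (441000 − 25500)/25500 = 16.29412
408000 = 441000/(1 + 16.29412·e^(−r·16)) → e^(−16r) = (1.08088 − 1)/16.29412 = 0.004964
r = −ln(0.004964)/16 = 5.30556/16

r ≈ 0.332 per week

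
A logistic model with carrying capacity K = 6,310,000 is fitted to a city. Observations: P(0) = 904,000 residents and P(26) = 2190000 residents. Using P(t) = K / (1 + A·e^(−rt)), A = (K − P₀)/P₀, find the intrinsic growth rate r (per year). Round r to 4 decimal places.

r ≈ 0.0445 per year

A = (6310000 − 904000)/904000 = 5.98009
2190000 = 6310000/(1 + 5.98009·e^(−r·26)) → e^(−26r) = (2.88128 − 1)/5.98009 = 0.31459
r = −ln(0.31459)/26 = 1.15648/26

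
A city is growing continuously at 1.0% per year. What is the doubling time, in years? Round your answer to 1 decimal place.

doubling time ≈ 69.3 years

doubling time = ln(2) / |r| = 0.69315 / 0.01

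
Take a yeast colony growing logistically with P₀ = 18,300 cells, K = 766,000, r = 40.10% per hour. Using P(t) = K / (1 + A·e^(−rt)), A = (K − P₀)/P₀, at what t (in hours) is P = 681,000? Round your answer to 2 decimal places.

A = (766000 − 18300)/18300 = 40.85792
681000 = 766000/(1 + 40.85792·e^(−0.401t)) → 1 + 40.85792·e^(−0.401t) = 1.12482
e^(−0.401t) = 0.003055 → t = ln(327.34407)/0.401 = 5.79101/0.401

t ≈ 14.44 hours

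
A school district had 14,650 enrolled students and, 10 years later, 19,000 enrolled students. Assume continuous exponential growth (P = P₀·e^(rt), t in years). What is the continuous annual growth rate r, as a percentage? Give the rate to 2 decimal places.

r ≈ 2.60% per year

19000 = 14650 · e^(r·10)
e^(10r) = 19000/14650 = 1.29693
r = ln(1.29693) / 10 = 0.26 / 10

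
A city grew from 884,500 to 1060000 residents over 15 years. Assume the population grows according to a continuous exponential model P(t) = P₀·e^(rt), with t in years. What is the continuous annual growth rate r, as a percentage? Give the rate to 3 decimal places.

1060000 = 884500 · e^(r·15)
e^(15r) = 1060000/884500 = 1.19842
r = ln(1.19842) / 15 = 0.181 / 15

r ≈ 1.207% per year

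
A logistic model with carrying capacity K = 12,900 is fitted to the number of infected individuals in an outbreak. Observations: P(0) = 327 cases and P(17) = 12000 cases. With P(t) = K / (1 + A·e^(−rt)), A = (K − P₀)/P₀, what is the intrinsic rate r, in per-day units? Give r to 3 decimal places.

A = (12900 − 327)/327 = 38.44954
12000 = 12900/(1 + 38.44954·e^(−r·17)) → e^(−17r) = (1.075 − 1)/38.44954 = 0.001951
r = −ln(0.001951)/17 = 6.23961/17

r ≈ 0.367 per day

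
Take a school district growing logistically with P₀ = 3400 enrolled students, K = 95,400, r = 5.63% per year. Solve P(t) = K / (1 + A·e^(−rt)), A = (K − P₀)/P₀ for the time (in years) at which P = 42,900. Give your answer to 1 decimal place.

A = (95400 − 3400)/3400 = 27.05882
42900 = 95400/(1 + 27.05882·e^(−0.0563t)) → 1 + 27.05882·e^(−0.0563t) = 2.22378
e^(−0.0563t) = 0.045227 → t = ln(22.11092)/0.0563 = 3.09607/0.0563

t ≈ 55.0 years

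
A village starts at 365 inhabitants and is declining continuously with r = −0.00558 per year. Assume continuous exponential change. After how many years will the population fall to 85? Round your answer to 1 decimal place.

85 = 365 · e^(-0.00558·t)
t = ln(85/365) / -0.00558 = ln(0.23288) / -0.00558 = -1.45725 / -0.00558

t ≈ 261.2 years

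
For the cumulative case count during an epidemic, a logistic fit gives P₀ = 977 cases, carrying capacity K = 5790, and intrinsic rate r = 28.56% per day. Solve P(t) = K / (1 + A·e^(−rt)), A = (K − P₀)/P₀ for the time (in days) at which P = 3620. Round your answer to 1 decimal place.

A = (5790 − 977)/977 = 4.92631
3620 = 5790/(1 + 4.92631·e^(−0.2856t)) → 1 + 4.92631·e^(−0.2856t) = 1.59945
e^(−0.2856t) = 0.121683 → t = ln(8.21808)/0.2856 = 2.10634/0.2856

t ≈ 7.4 days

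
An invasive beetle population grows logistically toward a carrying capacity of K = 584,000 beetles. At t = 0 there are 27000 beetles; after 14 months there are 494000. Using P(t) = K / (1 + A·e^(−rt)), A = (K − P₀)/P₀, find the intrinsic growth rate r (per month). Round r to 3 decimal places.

A = (584000 − 27000)/27000 = 20.62963
494000 = 584000/(1 + 20.62963·e^(−r·14)) → e^(−14r) = (1.18219 − 1)/20.62963 = 0.008831
r = −ln(0.008831)/14 = 4.72945/14

r ≈ 0.338 per month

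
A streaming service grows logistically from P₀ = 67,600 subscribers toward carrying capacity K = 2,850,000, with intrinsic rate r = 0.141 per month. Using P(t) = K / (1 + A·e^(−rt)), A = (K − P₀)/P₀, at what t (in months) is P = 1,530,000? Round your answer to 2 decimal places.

t ≈ 27.41 months

A = (2850000 − 67600)/67600 = 41.15976
1530000 = 2850000/(1 + 41.15976·e^(−0.141t)) → 1 + 41.15976·e^(−0.141t) = 1.86275
e^(−0.141t) = 0.020961 → t = ln(47.70791)/0.141 = 3.8651/0.141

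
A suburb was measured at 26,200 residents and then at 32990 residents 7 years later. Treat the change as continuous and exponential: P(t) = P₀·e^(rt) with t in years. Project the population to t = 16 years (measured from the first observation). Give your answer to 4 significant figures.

r = ln(32990/26200) / 7 ≈ 0.032921 per year
P(16) = 26200 · e^(0.032921·16) = 26200 · 1.69339 ≈ 44366.78

≈ 44,370 residents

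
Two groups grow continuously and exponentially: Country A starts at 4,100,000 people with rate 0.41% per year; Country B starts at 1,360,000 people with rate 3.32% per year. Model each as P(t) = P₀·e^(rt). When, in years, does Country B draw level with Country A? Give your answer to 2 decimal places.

4100000·e^(0.0041t) = 1360000·e^(0.0332t)
4100000/1360000 = e^((0.0332 − 0.0041)t) → ln(3.01471) = 0.0291·t
t = 1.1035 / 0.0291

t ≈ 37.92 years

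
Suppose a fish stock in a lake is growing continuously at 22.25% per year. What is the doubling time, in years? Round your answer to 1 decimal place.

doubling time ≈ 3.1 years

doubling time = ln(2) / |r| = 0.69315 / 0.2225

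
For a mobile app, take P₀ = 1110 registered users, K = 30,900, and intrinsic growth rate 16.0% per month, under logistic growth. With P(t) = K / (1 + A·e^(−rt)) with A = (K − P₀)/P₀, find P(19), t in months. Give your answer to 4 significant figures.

A = (30900 − 1110)/1110 = 26.83784
P(19) = 30900 / (1 + 26.83784·e^(−0.16·19)) = 30900 / (1 + 26.83784·0.047835)
= 30900 / 2.28379 ≈ 13530.17

≈ 13,530 registered users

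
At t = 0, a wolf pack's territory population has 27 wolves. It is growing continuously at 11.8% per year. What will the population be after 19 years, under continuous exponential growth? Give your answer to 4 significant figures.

P(19) = 27 · e^(0.118·19) = 27 · e^(2.242)
= 27 · 9.41214 ≈ 254.13

≈ 254.1 wolves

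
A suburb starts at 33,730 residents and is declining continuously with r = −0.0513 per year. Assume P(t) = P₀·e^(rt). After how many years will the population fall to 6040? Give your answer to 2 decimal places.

6040 = 33730 · e^(-0.0513·t)
t = ln(6040/33730) / -0.0513 = ln(0.17907) / -0.0513 = -1.71998 / -0.0513

t ≈ 33.53 years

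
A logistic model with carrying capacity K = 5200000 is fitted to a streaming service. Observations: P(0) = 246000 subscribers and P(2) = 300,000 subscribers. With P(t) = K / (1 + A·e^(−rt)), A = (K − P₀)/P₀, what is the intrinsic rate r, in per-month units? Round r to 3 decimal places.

r ≈ 0.105 per month

A = (5200000 − 246000)/246000 = 20.13821
300000 = 5200000/(1 + 20.13821·e^(−r·2)) → e^(−2r) = (17.33333 − 1)/20.13821 = 0.811062
r = −ln(0.811062)/2 = 0.20941/2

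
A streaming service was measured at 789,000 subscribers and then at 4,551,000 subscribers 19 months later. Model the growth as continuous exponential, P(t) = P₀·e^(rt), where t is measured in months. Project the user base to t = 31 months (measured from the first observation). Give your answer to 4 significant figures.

r = ln(4551000/789000) / 19 ≈ 0.092228 per month
P(31) = 789000 · e^(0.092228·31) = 789000 · 17.44537 ≈ 13764399.08

≈ 13,760,000 subscribers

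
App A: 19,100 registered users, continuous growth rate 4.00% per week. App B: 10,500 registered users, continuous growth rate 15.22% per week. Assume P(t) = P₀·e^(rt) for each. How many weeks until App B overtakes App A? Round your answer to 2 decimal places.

19100·e^(0.04t) = 10500·e^(0.1522t)
19100/10500 = e^((0.1522 − 0.04)t) → ln(1.81905) = 0.1122·t
t = 0.59831 / 0.1122

t ≈ 5.33 weeks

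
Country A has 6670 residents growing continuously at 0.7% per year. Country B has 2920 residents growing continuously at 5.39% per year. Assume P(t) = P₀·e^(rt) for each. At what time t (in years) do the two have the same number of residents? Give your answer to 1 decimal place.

t ≈ 17.6 years

6670·e^(0.007t) = 2920·e^(0.0539t)
6670/2920 = e^((0.0539 − 0.007)t) → ln(2.28425) = 0.0469·t
t = 0.82604 / 0.0469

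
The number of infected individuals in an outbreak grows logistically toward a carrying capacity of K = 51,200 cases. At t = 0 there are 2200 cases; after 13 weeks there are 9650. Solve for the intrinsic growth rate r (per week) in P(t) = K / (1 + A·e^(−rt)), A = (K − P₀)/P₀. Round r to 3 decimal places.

r ≈ 0.126 per week

A = (51200 − 2200)/2200 = 22.27273
9650 = 51200/(1 + 22.27273·e^(−r·13)) → e^(−13r) = (5.3057 − 1)/22.27273 = 0.193317
r = −ln(0.193317)/13 = 1.64342/13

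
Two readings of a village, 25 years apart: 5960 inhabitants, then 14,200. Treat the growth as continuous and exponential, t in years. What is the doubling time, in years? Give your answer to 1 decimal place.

r = ln(14200/5960) / 25 = ln(2.38255) / 25 ≈ 0.034727 per year
doubling time = ln 2 / |r| = 0.69315 / 0.034727

doubling time ≈ 20.0 years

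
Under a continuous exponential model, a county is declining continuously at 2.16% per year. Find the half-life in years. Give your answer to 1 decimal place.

half-life ≈ 32.1 years

half-life = ln(2) / |r| = 0.69315 / 0.0216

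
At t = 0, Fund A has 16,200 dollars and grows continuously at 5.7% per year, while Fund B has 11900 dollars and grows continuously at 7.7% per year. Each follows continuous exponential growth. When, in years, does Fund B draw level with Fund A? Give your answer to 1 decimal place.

t ≈ 15.4 years

16200·e^(0.057t) = 11900·e^(0.077t)
16200/11900 = e^((0.077 − 0.057)t) → ln(1.36134) = 0.02·t
t = 0.30847 / 0.02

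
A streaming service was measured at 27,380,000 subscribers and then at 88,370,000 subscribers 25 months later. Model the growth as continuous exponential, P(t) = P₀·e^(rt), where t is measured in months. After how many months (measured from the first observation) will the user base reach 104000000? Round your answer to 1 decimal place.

r = ln(88370000/27380000) / 25 ≈ 0.046869 per month
t = ln(104000000/27380000) / r = 1.33458 / 0.046869 ≈ 28.475

t ≈ 28.5 months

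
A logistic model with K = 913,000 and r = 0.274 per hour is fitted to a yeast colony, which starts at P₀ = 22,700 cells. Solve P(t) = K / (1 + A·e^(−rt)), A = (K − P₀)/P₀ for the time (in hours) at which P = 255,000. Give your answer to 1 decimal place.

t ≈ 9.9 hours

A = (913000 − 22700)/22700 = 39.22026
255000 = 913000/(1 + 39.22026·e^(−0.274t)) → 1 + 39.22026·e^(−0.274t) = 3.58039
e^(−0.274t) = 0.065792 → t = ln(15.19934)/0.274 = 2.72125/0.274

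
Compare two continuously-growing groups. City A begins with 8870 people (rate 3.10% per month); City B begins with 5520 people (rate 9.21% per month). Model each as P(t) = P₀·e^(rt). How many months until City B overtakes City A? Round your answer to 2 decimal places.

t ≈ 7.76 months

8870·e^(0.031t) = 5520·e^(0.0921t)
8870/5520 = e^((0.0921 − 0.031)t) → ln(1.60688) = 0.0611·t
t = 0.4743 / 0.0611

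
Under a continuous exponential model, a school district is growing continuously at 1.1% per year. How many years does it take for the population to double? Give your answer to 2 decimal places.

doubling time = ln(2) / |r| = 0.69315 / 0.011

doubling time ≈ 63.01 years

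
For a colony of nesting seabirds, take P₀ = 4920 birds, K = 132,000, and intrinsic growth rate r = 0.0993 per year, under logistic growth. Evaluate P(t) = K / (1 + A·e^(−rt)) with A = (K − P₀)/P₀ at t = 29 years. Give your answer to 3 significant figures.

A = (132000 − 4920)/4920 = 25.82927
P(29) = 132000 / (1 + 25.82927·e^(−0.0993·29)) = 132000 / (1 + 25.82927·0.056152)
= 132000 / 2.45035 ≈ 53869.75

≈ 53,900 birds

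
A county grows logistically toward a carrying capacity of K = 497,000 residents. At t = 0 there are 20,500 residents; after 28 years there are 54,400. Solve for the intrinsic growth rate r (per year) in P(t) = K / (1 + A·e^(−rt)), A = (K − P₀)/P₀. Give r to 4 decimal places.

A = (497000 − 20500)/20500 = 23.2439
54400 = 497000/(1 + 23.2439·e^(−r·28)) → e^(−28r) = (9.13603 − 1)/23.2439 = 0.350029
r = −ln(0.350029)/28 = 1.04974/28

r ≈ 0.0375 per year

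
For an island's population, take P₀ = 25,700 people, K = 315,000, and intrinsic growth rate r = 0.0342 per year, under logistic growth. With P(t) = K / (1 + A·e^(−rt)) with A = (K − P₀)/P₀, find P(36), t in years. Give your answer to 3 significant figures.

≈ 73,500 people

A = (315000 − 25700)/25700 = 11.25681
P(36) = 315000 / (1 + 11.25681·e^(−0.0342·36)) = 315000 / (1 + 11.25681·0.291942)
= 315000 / 4.28634 ≈ 73489.34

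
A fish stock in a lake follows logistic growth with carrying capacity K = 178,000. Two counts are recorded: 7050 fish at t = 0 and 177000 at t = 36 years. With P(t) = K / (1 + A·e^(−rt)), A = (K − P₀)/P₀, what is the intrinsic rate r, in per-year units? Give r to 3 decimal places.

r ≈ 0.232 per year

A = (178000 − 7050)/7050 = 24.24823
177000 = 178000/(1 + 24.24823·e^(−r·36)) → e^(−36r) = (1.00565 − 1)/24.24823 = 0.000233
r = −ln(0.000233)/36 = 8.36449/36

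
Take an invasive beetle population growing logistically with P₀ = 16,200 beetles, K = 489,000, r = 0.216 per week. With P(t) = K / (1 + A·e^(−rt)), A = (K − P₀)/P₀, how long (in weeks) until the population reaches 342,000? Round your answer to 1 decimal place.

t ≈ 19.5 weeks

A = (489000 − 16200)/16200 = 29.18519
342000 = 489000/(1 + 29.18519·e^(−0.216t)) → 1 + 29.18519·e^(−0.216t) = 1.42982
e^(−0.216t) = 0.014727 → t = ln(67.90023)/0.216 = 4.21804/0.216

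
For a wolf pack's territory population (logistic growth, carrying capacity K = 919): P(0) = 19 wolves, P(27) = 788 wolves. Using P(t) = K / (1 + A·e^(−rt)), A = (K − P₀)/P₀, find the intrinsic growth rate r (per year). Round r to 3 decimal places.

r ≈ 0.209 per year

A = (919 − 19)/19 = 47.36842
788 = 919/(1 + 47.36842·e^(−r·27)) → e^(−27r) = (1.16624 − 1)/47.36842 = 0.00351
r = −ln(0.00351)/27 = 5.65226/27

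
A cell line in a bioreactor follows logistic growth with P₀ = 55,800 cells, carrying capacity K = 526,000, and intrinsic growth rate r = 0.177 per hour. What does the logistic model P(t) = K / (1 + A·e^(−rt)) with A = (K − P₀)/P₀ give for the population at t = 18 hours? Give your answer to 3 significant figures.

A = (526000 − 55800)/55800 = 8.42652
P(18) = 526000 / (1 + 8.42652·e^(−0.177·18)) = 526000 / (1 + 8.42652·0.041337)
= 526000 / 1.34833 ≈ 390113.3

≈ 390,000 cells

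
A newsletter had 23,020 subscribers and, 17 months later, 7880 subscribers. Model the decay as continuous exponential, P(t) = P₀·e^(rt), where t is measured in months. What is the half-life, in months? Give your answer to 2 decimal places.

r = ln(7880/23020) / 17 = ln(0.34231) / 17 ≈ -0.063061 per month
half-life = ln 2 / |r| = 0.69315 / 0.063061

half-life ≈ 10.99 months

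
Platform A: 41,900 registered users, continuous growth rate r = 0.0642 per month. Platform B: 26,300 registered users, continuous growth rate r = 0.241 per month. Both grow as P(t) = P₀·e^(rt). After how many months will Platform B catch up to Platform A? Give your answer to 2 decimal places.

41900·e^(0.0642t) = 26300·e^(0.241t)
41900/26300 = e^((0.241 − 0.0642)t) → ln(1.59316) = 0.1768·t
t = 0.46572 / 0.1768

t ≈ 2.63 months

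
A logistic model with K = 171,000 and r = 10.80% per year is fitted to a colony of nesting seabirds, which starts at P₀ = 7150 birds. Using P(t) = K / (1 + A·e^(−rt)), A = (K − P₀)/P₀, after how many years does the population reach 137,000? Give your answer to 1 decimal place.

A = (171000 − 7150)/7150 = 22.91608
137000 = 171000/(1 + 22.91608·e^(−0.108t)) → 1 + 22.91608·e^(−0.108t) = 1.24818
e^(−0.108t) = 0.01083 → t = ln(92.33834)/0.108 = 4.52546/0.108

t ≈ 41.9 years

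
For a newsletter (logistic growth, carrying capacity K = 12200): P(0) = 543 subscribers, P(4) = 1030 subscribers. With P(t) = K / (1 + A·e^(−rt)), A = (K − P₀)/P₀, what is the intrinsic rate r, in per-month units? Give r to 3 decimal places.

A = (12200 − 543)/543 = 21.46777
1030 = 12200/(1 + 21.46777·e^(−r·4)) → e^(−4r) = (11.84466 − 1)/21.46777 = 0.50516
r = −ln(0.50516)/4 = 0.68288/4

r ≈ 0.171 per month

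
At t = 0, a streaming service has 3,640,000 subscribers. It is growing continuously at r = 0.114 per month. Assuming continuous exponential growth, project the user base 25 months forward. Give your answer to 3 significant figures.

P(25) = 3640000 · e^(0.114·25) = 3640000 · e^(2.85)
= 3640000 · 17.28778 ≈ 62927525.9

≈ 62,900,000 subscribers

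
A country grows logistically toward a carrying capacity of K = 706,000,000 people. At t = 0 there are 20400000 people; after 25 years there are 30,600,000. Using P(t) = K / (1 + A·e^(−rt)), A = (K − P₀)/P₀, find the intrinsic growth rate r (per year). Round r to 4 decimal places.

r ≈ 0.0168 per year

A = (706000000 − 20400000)/20400000 = 33.60784
30600000 = 706000000/(1 + 33.60784·e^(−r·25)) → e^(−25r) = (23.0719 − 1)/33.60784 = 0.656748
r = −ln(0.656748)/25 = 0.42045/25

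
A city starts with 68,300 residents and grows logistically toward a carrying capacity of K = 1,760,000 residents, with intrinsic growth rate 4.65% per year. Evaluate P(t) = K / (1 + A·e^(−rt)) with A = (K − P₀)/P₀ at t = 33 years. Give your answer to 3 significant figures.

≈ 278,000 residents

A = (1760000 − 68300)/68300 = 24.76867
P(33) = 1760000 / (1 + 24.76867·e^(−0.0465·33)) = 1760000 / (1 + 24.76867·0.215563)
= 1760000 / 6.33922 ≈ 277636.71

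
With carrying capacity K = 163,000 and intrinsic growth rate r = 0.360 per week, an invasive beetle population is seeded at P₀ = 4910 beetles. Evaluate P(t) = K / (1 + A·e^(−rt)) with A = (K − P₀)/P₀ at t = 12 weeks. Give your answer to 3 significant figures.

A = (163000 − 4910)/4910 = 32.19756
P(12) = 163000 / (1 + 32.19756·e^(−0.36·12)) = 163000 / (1 + 32.19756·0.0133)
= 163000 / 1.42822 ≈ 114127.78

≈ 114,000 beetles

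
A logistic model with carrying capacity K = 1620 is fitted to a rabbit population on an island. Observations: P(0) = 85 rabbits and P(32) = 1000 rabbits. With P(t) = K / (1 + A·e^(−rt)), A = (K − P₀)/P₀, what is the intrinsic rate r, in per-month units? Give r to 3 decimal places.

r ≈ 0.105 per month

A = (1620 − 85)/85 = 18.05882
1000 = 1620/(1 + 18.05882·e^(−r·32)) → e^(−32r) = (1.62 − 1)/18.05882 = 0.034332
r = −ln(0.034332)/32 = 3.37167/32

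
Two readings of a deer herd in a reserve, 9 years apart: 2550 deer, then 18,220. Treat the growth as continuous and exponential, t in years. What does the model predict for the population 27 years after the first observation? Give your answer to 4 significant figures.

r = ln(18220/2550) / 9 ≈ 0.218492 per year
P(27) = 2550 · e^(0.218492·27) = 2550 · 364.77459 ≈ 930175.2

≈ 930,200 deer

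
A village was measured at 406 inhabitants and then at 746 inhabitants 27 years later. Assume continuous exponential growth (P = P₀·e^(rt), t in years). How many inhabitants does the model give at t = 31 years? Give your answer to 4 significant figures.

r = ln(746/406) / 27 ≈ 0.022532 per year
P(31) = 406 · e^(0.022532·31) = 406 · 2.01074 ≈ 816.36

≈ 816.4 inhabitants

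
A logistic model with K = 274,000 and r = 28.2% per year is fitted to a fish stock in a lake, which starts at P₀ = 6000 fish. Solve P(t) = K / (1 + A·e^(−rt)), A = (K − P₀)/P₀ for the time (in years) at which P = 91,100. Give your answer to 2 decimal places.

A = (274000 − 6000)/6000 = 44.66667
91100 = 274000/(1 + 44.66667·e^(−0.282t)) → 1 + 44.66667·e^(−0.282t) = 3.00768
e^(−0.282t) = 0.044948 → t = ln(22.24786)/0.282 = 3.10225/0.282

t ≈ 11.00 years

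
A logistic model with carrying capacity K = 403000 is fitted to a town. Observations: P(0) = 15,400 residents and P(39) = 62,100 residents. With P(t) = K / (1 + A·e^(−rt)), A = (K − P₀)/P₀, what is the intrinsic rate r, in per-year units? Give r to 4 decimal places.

r ≈ 0.0390 per year

A = (403000 − 15400)/15400 = 25.16883
62100 = 403000/(1 + 25.16883·e^(−r·39)) → e^(−39r) = (6.48953 − 1)/25.16883 = 0.218108
r = −ln(0.218108)/39 = 1.52276/39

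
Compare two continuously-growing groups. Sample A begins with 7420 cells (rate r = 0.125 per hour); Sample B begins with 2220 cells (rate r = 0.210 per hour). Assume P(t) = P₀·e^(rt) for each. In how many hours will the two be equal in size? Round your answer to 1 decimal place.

t ≈ 14.2 hours

7420·e^(0.125t) = 2220·e^(0.21t)
7420/2220 = e^((0.21 − 0.125)t) → ln(3.34234) = 0.085·t
t = 1.20667 / 0.085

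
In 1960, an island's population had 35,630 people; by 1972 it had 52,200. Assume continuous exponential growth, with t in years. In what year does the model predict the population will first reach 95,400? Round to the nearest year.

r = ln(52200/35630) / 12 = 0.38189/12 ≈ 0.031825 per year
t = ln(95400/35630) / r = 0.98489/0.031825 ≈ 30.95 years after 1960

year 1991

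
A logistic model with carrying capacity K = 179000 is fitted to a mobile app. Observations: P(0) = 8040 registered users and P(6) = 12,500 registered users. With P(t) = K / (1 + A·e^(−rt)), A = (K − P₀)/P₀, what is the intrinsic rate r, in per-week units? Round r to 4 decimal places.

r ≈ 0.0780 per week

A = (179000 − 8040)/8040 = 21.26368
12500 = 179000/(1 + 21.26368·e^(−r·6)) → e^(−6r) = (14.32 − 1)/21.26368 = 0.62642
r = −ln(0.62642)/6 = 0.46773/6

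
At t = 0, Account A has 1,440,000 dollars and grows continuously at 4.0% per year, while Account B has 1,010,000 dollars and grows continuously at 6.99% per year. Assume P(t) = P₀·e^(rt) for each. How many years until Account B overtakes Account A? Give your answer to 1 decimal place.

t ≈ 11.9 years

1440000·e^(0.04t) = 1010000·e^(0.0699t)
1440000/1010000 = e^((0.0699 − 0.04)t) → ln(1.42574) = 0.0299·t
t = 0.35469 / 0.0299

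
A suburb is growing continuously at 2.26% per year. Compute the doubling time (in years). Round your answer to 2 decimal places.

doubling time = ln(2) / |r| = 0.69315 / 0.0226

doubling time ≈ 30.67 years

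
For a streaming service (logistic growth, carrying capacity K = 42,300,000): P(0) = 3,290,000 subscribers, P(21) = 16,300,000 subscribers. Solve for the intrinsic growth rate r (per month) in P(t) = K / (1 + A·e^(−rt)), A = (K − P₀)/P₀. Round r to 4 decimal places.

r ≈ 0.0955 per month

A = (42300000 − 3290000)/3290000 = 11.85714
16300000 = 42300000/(1 + 11.85714·e^(−r·21)) → e^(−21r) = (2.59509 − 1)/11.85714 = 0.134526
r = −ln(0.134526)/21 = 2.006/21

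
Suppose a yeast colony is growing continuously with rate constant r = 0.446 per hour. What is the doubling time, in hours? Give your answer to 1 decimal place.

doubling time ≈ 1.6 hours

doubling time = ln(2) / |r| = 0.69315 / 0.446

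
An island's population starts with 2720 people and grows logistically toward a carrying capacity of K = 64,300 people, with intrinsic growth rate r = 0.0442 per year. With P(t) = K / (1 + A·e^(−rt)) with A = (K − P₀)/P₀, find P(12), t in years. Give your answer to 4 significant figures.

≈ 4,490 people

A = (64300 − 2720)/2720 = 22.63971
P(12) = 64300 / (1 + 22.63971·e^(−0.0442·12)) = 64300 / (1 + 22.63971·0.58837)
= 64300 / 14.32051 ≈ 4490.06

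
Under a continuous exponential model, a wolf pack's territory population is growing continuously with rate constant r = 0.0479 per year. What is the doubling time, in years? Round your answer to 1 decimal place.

doubling time ≈ 14.5 years

doubling time = ln(2) / |r| = 0.69315 / 0.0479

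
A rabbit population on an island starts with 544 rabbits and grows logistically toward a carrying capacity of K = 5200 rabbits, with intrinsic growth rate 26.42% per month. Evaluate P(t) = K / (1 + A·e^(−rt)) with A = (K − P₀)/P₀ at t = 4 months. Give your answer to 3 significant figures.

≈ 1,310 rabbits

A = (5200 − 544)/544 = 8.55882
P(4) = 5200 / (1 + 8.55882·e^(−0.2642·4)) = 5200 / (1 + 8.55882·0.347566)
= 5200 / 3.97476 ≈ 1308.26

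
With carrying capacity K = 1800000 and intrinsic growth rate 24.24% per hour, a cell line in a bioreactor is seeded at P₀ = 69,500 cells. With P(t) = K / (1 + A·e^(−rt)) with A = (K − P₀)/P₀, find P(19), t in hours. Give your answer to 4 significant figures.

≈ 1,441,000 cells

A = (1800000 − 69500)/69500 = 24.89928
P(19) = 1800000 / (1 + 24.89928·e^(−0.2424·19)) = 1800000 / (1 + 24.89928·0.009996)
= 1800000 / 1.24889 ≈ 1441284.69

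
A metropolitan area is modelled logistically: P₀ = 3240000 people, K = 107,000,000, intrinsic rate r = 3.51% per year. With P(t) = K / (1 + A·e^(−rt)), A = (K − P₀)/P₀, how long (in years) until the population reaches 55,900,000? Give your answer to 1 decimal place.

t ≈ 101.3 years

A = (107000000 − 3240000)/3240000 = 32.02469
55900000 = 107000000/(1 + 32.02469·e^(−0.0351t)) → 1 + 32.02469·e^(−0.0351t) = 1.91413
e^(−0.0351t) = 0.028545 → t = ln(35.03288)/0.0351 = 3.55629/0.0351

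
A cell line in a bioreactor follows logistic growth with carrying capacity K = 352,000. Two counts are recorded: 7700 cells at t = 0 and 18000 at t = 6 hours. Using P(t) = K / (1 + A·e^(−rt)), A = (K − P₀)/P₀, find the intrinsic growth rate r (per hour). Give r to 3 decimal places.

A = (352000 − 7700)/7700 = 44.71429
18000 = 352000/(1 + 44.71429·e^(−r·6)) → e^(−6r) = (19.55556 − 1)/44.71429 = 0.41498
r = −ln(0.41498)/6 = 0.87952/6

r ≈ 0.147 per hour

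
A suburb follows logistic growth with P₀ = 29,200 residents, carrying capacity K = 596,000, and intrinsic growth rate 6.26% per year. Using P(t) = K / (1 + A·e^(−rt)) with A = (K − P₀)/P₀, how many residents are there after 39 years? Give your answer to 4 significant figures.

A = (596000 − 29200)/29200 = 19.41096
P(39) = 596000 / (1 + 19.41096·e^(−0.0626·39)) = 596000 / (1 + 19.41096·0.087039)
= 596000 / 2.68951 ≈ 221601.81

≈ 221,600 residents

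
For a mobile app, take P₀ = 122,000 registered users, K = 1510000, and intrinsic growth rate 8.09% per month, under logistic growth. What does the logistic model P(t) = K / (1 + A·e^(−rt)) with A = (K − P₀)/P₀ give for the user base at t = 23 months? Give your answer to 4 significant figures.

≈ 545,200 registered users

A = (1510000 − 122000)/122000 = 11.37705
P(23) = 1510000 / (1 + 11.37705·e^(−0.0809·23)) = 1510000 / (1 + 11.37705·0.155564)
= 1510000 / 2.76986 ≈ 545154.73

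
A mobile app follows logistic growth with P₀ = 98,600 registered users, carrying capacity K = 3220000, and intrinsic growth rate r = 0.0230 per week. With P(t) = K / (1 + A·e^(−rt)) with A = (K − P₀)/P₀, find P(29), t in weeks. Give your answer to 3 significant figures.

≈ 187,000 registered users

A = (3220000 − 98600)/98600 = 31.6572
P(29) = 3220000 / (1 + 31.6572·e^(−0.023·29)) = 3220000 / (1 + 31.6572·0.513246)
= 3220000 / 17.24793 ≈ 186689.05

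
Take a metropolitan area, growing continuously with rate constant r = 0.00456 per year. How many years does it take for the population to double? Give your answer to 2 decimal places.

doubling time = ln(2) / |r| = 0.69315 / 0.00456

doubling time ≈ 152.01 years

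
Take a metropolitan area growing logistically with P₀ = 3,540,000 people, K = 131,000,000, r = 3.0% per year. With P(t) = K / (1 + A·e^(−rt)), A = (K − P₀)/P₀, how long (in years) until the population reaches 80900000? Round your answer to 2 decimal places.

t ≈ 135.43 years

A = (131000000 − 3540000)/3540000 = 36.00565
80900000 = 131000000/(1 + 36.00565·e^(−0.03t)) → 1 + 36.00565·e^(−0.03t) = 1.61928
e^(−0.03t) = 0.0172 → t = ln(58.14086)/0.03 = 4.06287/0.03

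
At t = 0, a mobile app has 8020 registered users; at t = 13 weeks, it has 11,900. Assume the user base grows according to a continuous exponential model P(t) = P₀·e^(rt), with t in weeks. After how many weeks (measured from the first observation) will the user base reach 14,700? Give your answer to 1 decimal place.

r = ln(11900/8020) / 13 ≈ 0.030354 per week
t = ln(14700/8020) / r = 0.60591 / 0.030354 ≈ 19.962

t ≈ 20.0 weeks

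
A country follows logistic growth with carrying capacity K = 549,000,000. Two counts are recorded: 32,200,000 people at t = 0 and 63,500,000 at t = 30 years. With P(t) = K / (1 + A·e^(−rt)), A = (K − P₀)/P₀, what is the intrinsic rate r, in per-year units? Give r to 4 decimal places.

A = (549000000 − 32200000)/32200000 = 16.04969
63500000 = 549000000/(1 + 16.04969·e^(−r·30)) → e^(−30r) = (8.64567 − 1)/16.04969 = 0.476375
r = −ln(0.476375)/30 = 0.74155/30

r ≈ 0.0247 per year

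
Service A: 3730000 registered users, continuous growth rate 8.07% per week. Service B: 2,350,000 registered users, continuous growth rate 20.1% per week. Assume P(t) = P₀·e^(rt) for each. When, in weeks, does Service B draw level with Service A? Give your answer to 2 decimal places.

t ≈ 3.84 weeks

3730000·e^(0.0807t) = 2350000·e^(0.201t)
3730000/2350000 = e^((0.201 − 0.0807)t) → ln(1.58723) = 0.1203·t
t = 0.46199 / 0.1203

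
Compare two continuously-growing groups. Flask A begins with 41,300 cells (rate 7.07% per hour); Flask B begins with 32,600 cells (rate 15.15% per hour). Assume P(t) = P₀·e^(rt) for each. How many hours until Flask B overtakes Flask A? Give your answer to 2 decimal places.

t ≈ 2.93 hours

41300·e^(0.0707t) = 32600·e^(0.1515t)
41300/32600 = e^((0.1515 − 0.0707)t) → ln(1.26687) = 0.0808·t
t = 0.23655 / 0.0808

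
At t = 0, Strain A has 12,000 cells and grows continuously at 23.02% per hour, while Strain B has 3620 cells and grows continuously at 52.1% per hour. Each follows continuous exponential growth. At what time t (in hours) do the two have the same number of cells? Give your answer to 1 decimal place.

t ≈ 4.1 hours

12000·e^(0.2302t) = 3620·e^(0.521t)
12000/3620 = e^((0.521 − 0.2302)t) → ln(3.31492) = 0.2908·t
t = 1.19843 / 0.2908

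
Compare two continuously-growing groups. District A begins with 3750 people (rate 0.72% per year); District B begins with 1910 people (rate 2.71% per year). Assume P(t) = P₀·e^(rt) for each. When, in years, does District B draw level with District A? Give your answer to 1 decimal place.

3750·e^(0.0072t) = 1910·e^(0.0271t)
3750/1910 = e^((0.0271 − 0.0072)t) → ln(1.96335) = 0.0199·t
t = 0.67465 / 0.0199

t ≈ 33.9 years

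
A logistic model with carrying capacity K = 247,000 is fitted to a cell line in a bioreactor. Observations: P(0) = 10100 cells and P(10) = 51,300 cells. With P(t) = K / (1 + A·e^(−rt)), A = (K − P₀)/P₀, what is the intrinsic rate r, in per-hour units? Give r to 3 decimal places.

r ≈ 0.182 per hour

A = (247000 − 10100)/10100 = 23.45545
51300 = 247000/(1 + 23.45545·e^(−r·10)) → e^(−10r) = (4.81481 − 1)/23.45545 = 0.162641
r = −ln(0.162641)/10 = 1.81621/10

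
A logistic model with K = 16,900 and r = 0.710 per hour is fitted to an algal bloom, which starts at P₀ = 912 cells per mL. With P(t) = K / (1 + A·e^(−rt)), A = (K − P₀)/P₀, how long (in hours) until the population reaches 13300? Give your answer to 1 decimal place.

t ≈ 5.9 hours

A = (16900 − 912)/912 = 17.5307
13300 = 16900/(1 + 17.5307·e^(−0.71t)) → 1 + 17.5307·e^(−0.71t) = 1.27068
e^(−0.71t) = 0.01544 → t = ln(64.7662)/0.71 = 4.17078/0.71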